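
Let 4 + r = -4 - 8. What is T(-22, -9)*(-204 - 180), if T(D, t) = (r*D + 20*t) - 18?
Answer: -59136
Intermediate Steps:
r = -16 (r = -4 + (-4 - 8) = -4 - 12 = -16)
T(D, t) = -18 - 16*D + 20*t (T(D, t) = (-16*D + 20*t) - 18 = -18 - 16*D + 20*t)
T(-22, -9)*(-204 - 180) = (-18 - 16*(-22) + 20*(-9))*(-204 - 180) = (-18 + 352 - 180)*(-384) = 154*(-384) = -59136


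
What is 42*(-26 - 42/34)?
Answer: -19446/17 ≈ -1143.9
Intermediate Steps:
42*(-26 - 42/34) = 42*(-26 - 42*1/34) = 42*(-26 - 21/17) = 42*(-463/17) = -19446/17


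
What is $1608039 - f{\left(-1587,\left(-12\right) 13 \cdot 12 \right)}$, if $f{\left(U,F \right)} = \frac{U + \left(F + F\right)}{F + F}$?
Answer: $\frac{2006830895}{1248} \approx 1.608 \cdot 10^{6}$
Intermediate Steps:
$f{\left(U,F \right)} = \frac{U + 2 F}{2 F}$
$1608039 - f{\left(-1587,\left(-12\right) 13 \cdot 12 \right)} = 1608039 - \frac{\left(-12\right) 13 \cdot 12 + \frac{1}{2} \left(-1587\right)}{\left(-12\right) 13 \cdot 12} = 1608039 - \frac{\left(-156\right) 12 - \frac{1587}{2}}{\left(-156\right) 12} = 1608039 - \frac{-1872 - \frac{1587}{2}}{-1872} = 1608039 - \left(- \frac{1}{1872}\right) \left(- \frac{5331}{2}\right) = 1608039 - \frac{1777}{1248} = \frac{2006830895}{1248}$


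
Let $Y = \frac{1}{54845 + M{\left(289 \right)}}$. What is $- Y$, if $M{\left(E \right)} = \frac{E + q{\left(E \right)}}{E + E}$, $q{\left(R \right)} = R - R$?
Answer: $- \frac{2}{109691} \approx -1.8233 \cdot 10^{-5}$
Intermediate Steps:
$q{\left(R \right)} = 0$
$M{\left(E \right)} = \frac{1}{2}$ ($M{\left(E \right)} = \frac{E + 0}{E + E} = \frac{E}{2 E} = E \frac{1}{2 E} = \frac{1}{2}$)
$Y = \frac{2}{109691}$ ($Y = \frac{1}{54845 + \frac{1}{2}} = \frac{1}{\frac{109691}{2}} = \frac{2}{109691} \approx 1.8233 \cdot 10^{-5}$)
$- Y = \left(-1\right) \frac{2}{109691} = - \frac{2}{109691}$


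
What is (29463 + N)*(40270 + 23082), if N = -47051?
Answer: -1114234976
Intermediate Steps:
(29463 + N)*(40270 + 23082) = (29463 - 47051)*(40270 + 23082) = -17588*63352 = -1114234976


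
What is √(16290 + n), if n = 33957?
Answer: 3*√5583 ≈ 224.16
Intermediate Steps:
√(16290 + n) = √(16290 + 33957) = √50247 = 3*√5583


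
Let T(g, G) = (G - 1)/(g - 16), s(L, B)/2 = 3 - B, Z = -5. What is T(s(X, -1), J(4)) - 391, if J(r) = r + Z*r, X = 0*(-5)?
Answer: -3111/8 ≈ -388.88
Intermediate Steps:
X = 0
s(L, B) = 6 - 2*B (s(L, B) = 2*(3 - B) = 6 - 2*B)
J(r) = -4*r (J(r) = r - 5*r = -4*r)
T(g, G) = (-1 + G)/(-16 + g)
T(s(X, -1), J(4)) - 391 = (-1 - 4*4)/(-16 + (6 - 2*(-1))) - 391 = (-1 - 16)/(-16 + (6 + 2)) - 391 = -17/(-16 + 8) - 391 = -17/(-8) - 391 = -1/8*(-17) - 391 = 17/8 - 391 = -3111/8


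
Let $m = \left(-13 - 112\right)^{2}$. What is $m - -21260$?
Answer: $36885$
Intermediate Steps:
$m = 15625$ ($m = \left(-125\right)^{2} = 15625$)
$m - -21260 = 15625 - -21260 = 15625 + 21260 = 36885$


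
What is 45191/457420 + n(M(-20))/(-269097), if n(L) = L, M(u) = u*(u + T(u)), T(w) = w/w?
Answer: 630891733/6478439460 ≈ 0.097383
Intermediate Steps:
T(w) = 1
M(u) = u*(1 + u) (M(u) = u*(u + 1) = u*(1 + u))
45191/457420 + n(M(-20))/(-269097) = 45191/457420 - 20*(1 - 20)/(-269097) = 45191*(1/457420) - 20*(-19)*(-1/269097) = 45191/457420 + 380*(-1/269097) = 45191/457420 - 20/14163 = 630891733/6478439460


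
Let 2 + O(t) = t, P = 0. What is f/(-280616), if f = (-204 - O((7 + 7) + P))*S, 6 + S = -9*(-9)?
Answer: 2025/35077 ≈ 0.057730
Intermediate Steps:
O(t) = -2 + t
S = 75 (S = -6 - 9*(-9) = -6 + 81 = 75)
f = -16200 (f = (-204 - (-2 + ((7 + 7) + 0)))*75 = (-204 - (-2 + (14 + 0)))*75 = (-204 - (-2 + 14))*75 = (-204 - 1*12)*75 = (-204 - 12)*75 = -216*75 = -16200)
f/(-280616) = -16200/(-280616) = -16200*(-1/280616) = 2025/35077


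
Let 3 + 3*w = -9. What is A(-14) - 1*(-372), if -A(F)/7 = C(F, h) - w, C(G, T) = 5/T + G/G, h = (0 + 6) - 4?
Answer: 639/2 ≈ 319.50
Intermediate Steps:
h = 2 (h = 6 - 4 = 2)
C(G, T) = 1 + 5/T (C(G, T) = 5/T + 1 = 1 + 5/T)
w = -4 (w = -1 + (⅓)*(-9) = -1 - 3 = -4)
A(F) = -105/2 (A(F) = -7*((5 + 2)/2 - 1*(-4)) = -7*((½)*7 + 4) = -7*(7/2 + 4) = -7*15/2 = -105/2)
A(-14) - 1*(-372) = -105/2 - 1*(-372) = -105/2 + 372 = 639/2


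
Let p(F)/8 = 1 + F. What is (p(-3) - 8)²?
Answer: 576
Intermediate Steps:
p(F) = 8 + 8*F (p(F) = 8*(1 + F) = 8 + 8*F)
(p(-3) - 8)² = ((8 + 8*(-3)) - 8)² = ((8 - 24) - 8)² = (-16 - 8)² = (-24)² = 576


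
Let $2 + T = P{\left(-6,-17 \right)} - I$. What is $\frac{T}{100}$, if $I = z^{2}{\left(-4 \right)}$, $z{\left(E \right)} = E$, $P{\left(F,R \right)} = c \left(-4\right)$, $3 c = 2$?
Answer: $- \frac{31}{150} \approx -0.20667$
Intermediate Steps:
$c = \frac{2}{3}$ ($c = \frac{1}{3} \cdot 2 = \frac{2}{3} \approx 0.66667$)
$P{\left(F,R \right)} = - \frac{8}{3}$ ($P{\left(F,R \right)} = \frac{2}{3} \left(-4\right) = - \frac{8}{3}$)
$I = 16$ ($I = \left(-4\right)^{2} = 16$)
$T = - \frac{62}{3}$ ($T = -2 - \frac{56}{3} = - \frac{62}{3} \approx -20.667$)
$\frac{T}{100} = - \frac{62}{3 \cdot 100} = \left(- \frac{62}{3}\right) \frac{1}{100} = - \frac{31}{150}$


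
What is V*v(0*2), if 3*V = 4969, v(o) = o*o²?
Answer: 0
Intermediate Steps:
v(o) = o³
V = 4969/3 (V = (⅓)*4969 = 4969/3 ≈ 1656.3)
V*v(0*2) = 4969*(0*2)³/3 = (4969/3)*0³ = (4969/3)*0 = 0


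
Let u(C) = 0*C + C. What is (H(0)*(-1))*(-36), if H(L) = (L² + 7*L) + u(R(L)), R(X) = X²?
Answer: 0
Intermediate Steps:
u(C) = C (u(C) = 0 + C = C)
H(L) = 2*L² + 7*L (H(L) = (L² + 7*L) + L² = 2*L² + 7*L)
(H(0)*(-1))*(-36) = ((0*(7 + 2*0))*(-1))*(-36) = ((0*(7 + 0))*(-1))*(-36) = ((0*7)*(-1))*(-36) = (0*(-1))*(-36) = 0*(-36) = 0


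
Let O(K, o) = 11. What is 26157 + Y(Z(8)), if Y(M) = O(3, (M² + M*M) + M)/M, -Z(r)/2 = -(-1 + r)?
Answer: 366209/14 ≈ 26158.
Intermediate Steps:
Z(r) = -2 + 2*r (Z(r) = -(-2)*(-1 + r) = -2*(1 - r) = -2 + 2*r)
Y(M) = 11/M
26157 + Y(Z(8)) = 26157 + 11/(-2 + 2*8) = 26157 + 11/(-2 + 16) = 26157 + 11/14 = 366209/14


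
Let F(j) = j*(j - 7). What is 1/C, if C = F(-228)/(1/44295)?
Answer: 1/2373326100 ≈ 4.2135e-10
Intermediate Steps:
F(j) = j*(-7 + j)
C = 2373326100 (C = (-228*(-7 - 228))/(1/44295) = (-228*(-235))/(1/44295) = 53580*44295 = 2373326100)
1/C = 1/2373326100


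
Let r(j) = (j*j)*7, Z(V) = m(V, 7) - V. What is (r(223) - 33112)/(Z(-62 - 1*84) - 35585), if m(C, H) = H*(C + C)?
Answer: -314991/37483 ≈ -8.4036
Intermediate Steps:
m(C, H) = 2*C*H (m(C, H) = H*(2*C) = 2*C*H)
Z(V) = 13*V (Z(V) = 2*V*7 - V = 14*V - V = 13*V)
r(j) = 7*j² (r(j) = j²*7 = 7*j²)
(r(223) - 33112)/(Z(-62 - 1*84) - 35585) = (7*223² - 33112)/(13*(-62 - 1*84) - 35585) = (7*49729 - 33112)/(13*(-62 - 84) - 35585) = (348103 - 33112)/(13*(-146) - 35585) = 314991/(-1898 - 35585) = 314991/(-37483) = 314991*(-1/37483) = -314991/37483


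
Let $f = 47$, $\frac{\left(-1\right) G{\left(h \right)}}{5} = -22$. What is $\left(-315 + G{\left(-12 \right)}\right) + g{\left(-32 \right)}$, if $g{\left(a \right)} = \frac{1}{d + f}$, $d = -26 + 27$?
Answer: $- \frac{9839}{48} \approx -204.98$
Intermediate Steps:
$d = 1$
$G{\left(h \right)} = 110$ ($G{\left(h \right)} = \left(-5\right) \left(-22\right) = 110$)
$g{\left(a \right)} = \frac{1}{48}$ ($g{\left(a \right)} = \frac{1}{1 + 47} = \frac{1}{48}$)
$\left(-315 + G{\left(-12 \right)}\right) + g{\left(-32 \right)} = \left(-315 + 110\right) + \frac{1}{48} = -205 + \frac{1}{48} = - \frac{9839}{48}$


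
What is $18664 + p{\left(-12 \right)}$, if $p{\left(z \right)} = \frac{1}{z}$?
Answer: $\frac{223967}{12} \approx 18664.0$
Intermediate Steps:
$18664 + p{\left(-12 \right)} = 18664 + \frac{1}{-12} = 18664 - \frac{1}{12} = \frac{223967}{12}$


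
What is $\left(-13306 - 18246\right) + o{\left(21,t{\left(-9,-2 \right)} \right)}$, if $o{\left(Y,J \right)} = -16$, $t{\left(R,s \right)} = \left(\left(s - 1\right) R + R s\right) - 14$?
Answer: $-31568$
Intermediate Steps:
$t{\left(R,s \right)} = -14 + R s + R \left(-1 + s\right)$ ($t{\left(R,s \right)} = \left(\left(s - 1\right) R + R s\right) - 14 = \left(\left(-1 + s\right) R + R s\right) - 14 = \left(R \left(-1 + s\right) + R s\right) - 14 = \left(R s + R \left(-1 + s\right)\right) - 14 = -14 + R s + R \left(-1 + s\right)$)
$\left(-13306 - 18246\right) + o{\left(21,t{\left(-9,-2 \right)} \right)} = \left(-13306 - 18246\right) - 16 = -31552 - 16 = -31568$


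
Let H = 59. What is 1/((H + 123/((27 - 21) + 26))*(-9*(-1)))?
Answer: 32/18099 ≈ 0.0017681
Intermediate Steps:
1/((H + 123/((27 - 21) + 26))*(-9*(-1))) = 1/((59 + 123/((27 - 21) + 26))*(-9*(-1))) = 1/((59 + 123/(6 + 26))*9) = 1/((59 + 123/32)*9) = 1/((2011/32)*9) = 1/(18099/32) = 32/18099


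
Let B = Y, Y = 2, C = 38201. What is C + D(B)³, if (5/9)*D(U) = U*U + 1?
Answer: 38930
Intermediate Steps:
B = 2
D(U) = 9/5 + 9*U²/5 (D(U) = 9*(U*U + 1)/5 = 9*(U² + 1)/5 = 9*(1 + U²)/5 = 9/5 + 9*U²/5)
C + D(B)³ = 38201 + (9/5 + (9/5)*2²)³ = 38201 + (9/5 + (9/5)*4)³ = 38201 + (9/5 + 36/5)³ = 38201 + 9³ = 38201 + 729 = 38930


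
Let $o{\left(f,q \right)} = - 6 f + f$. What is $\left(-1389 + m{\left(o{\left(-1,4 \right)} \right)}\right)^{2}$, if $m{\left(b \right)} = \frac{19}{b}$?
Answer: $\frac{47969476}{25} \approx 1.9188 \cdot 10^{6}$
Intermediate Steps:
$o{\left(f,q \right)} = - 5 f$
$\left(-1389 + m{\left(o{\left(-1,4 \right)} \right)}\right)^{2} = \left(-1389 + \frac{19}{\left(-5\right) \left(-1\right)}\right)^{2} = \left(-1389 + \frac{19}{5}\right)^{2} = \left(- \frac{6926}{5}\right)^{2} = \frac{47969476}{25}$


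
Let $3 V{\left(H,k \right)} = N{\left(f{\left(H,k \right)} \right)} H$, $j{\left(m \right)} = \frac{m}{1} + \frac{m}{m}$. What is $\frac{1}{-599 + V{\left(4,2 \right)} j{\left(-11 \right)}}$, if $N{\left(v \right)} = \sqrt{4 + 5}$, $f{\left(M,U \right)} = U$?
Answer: $- \frac{1}{639} \approx -0.0015649$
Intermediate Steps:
$N{\left(v \right)} = 3$ ($N{\left(v \right)} = \sqrt{9} = 3$)
$j{\left(m \right)} = 1 + m$ ($j{\left(m \right)} = m 1 + 1 = m + 1 = 1 + m$)
$V{\left(H,k \right)} = H$ ($V{\left(H,k \right)} = \frac{3 H}{3} = H$)
$\frac{1}{-599 + V{\left(4,2 \right)} j{\left(-11 \right)}} = \frac{1}{-599 + 4 \left(1 - 11\right)} = \frac{1}{-599 + 4 \left(-10\right)} = \frac{1}{-599 - 40} = \frac{1}{-639} = - \frac{1}{639}$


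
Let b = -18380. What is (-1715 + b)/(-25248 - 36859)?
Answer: 20095/62107 ≈ 0.32355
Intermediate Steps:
(-1715 + b)/(-25248 - 36859) = (-1715 - 18380)/(-25248 - 36859) = -20095/(-62107) = -20095*(-1/62107) = 20095/62107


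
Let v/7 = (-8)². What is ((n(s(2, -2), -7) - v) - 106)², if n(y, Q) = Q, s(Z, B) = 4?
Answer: 314721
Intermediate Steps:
v = 448 (v = 7*(-8)² = 7*64 = 448)
((n(s(2, -2), -7) - v) - 106)² = ((-7 - 1*448) - 106)² = ((-7 - 448) - 106)² = (-455 - 106)² = (-561)² = 314721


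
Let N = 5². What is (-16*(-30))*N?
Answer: 12000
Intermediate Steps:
N = 25
(-16*(-30))*N = -16*(-30)*25 = 480*25 = 12000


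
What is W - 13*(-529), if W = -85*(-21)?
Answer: 8662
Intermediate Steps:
W = 1785
W - 13*(-529) = 1785 - 13*(-529) = 1785 + 6877 = 8662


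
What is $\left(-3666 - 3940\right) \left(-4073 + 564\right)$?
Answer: $26689454$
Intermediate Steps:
$\left(-3666 - 3940\right) \left(-4073 + 564\right) = \left(-7606\right) \left(-3509\right) = 26689454$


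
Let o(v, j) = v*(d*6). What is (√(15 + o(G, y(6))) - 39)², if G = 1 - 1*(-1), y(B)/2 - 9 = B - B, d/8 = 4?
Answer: (39 - √399)² ≈ 361.95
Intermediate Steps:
d = 32 (d = 8*4 = 32)
y(B) = 18 (y(B) = 18 + 2*(B - B) = 18 + 2*0 = 18 + 0 = 18)
G = 2 (G = 1 + 1 = 2)
o(v, j) = 192*v (o(v, j) = v*(32*6) = v*192 = 192*v)
(√(15 + o(G, y(6))) - 39)² = (√(15 + 192*2) - 39)² = (√(15 + 384) - 39)² = (√399 - 39)² = (-39 + √399)²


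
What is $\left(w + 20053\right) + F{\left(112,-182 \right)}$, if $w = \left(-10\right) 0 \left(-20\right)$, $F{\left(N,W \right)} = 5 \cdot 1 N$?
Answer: $20613$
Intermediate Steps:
$F{\left(N,W \right)} = 5 N$
$w = 0$ ($w = 0 \left(-20\right) = 0$)
$\left(w + 20053\right) + F{\left(112,-182 \right)} = \left(0 + 20053\right) + 5 \cdot 112 = 20053 + 560 = 20613$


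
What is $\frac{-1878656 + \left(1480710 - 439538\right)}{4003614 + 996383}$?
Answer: $- \frac{837484}{4999997} \approx -0.1675$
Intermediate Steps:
$\frac{-1878656 + \left(1480710 - 439538\right)}{4003614 + 996383} = \frac{-1878656 + 1041172}{4999997} = \left(-837484\right) \frac{1}{4999997} = - \frac{837484}{4999997}$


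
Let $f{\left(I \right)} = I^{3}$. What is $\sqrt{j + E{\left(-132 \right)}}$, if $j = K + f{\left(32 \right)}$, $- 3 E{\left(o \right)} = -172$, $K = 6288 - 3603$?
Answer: $\frac{\sqrt{319593}}{3} \approx 188.44$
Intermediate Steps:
$K = 2685$
$E{\left(o \right)} = \frac{172}{3}$ ($E{\left(o \right)} = \left(- \frac{1}{3}\right) \left(-172\right) = \frac{172}{3}$)
$j = 35453$ ($j = 2685 + 32^{3} = 2685 + 32768 = 35453$)
$\sqrt{j + E{\left(-132 \right)}} = \sqrt{35453 + \frac{172}{3}} = \sqrt{\frac{106531}{3}} = \frac{\sqrt{319593}}{3}$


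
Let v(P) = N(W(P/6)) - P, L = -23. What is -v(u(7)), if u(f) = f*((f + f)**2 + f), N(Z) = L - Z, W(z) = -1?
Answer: 1443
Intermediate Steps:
N(Z) = -23 - Z
u(f) = f*(f + 4*f**2) (u(f) = f*((2*f)**2 + f) = f*(4*f**2 + f) = f*(f + 4*f**2))
v(P) = -22 - P (v(P) = (-23 - 1*(-1)) - P = (-23 + 1) - P = -22 - P)
-v(u(7)) = -(-22 - 7**2*(1 + 4*7)) = -(-22 - 49*(1 + 28)) = -(-22 - 49*29) = -(-22 - 1*1421) = -(-22 - 1421) = -1*(-1443) = 1443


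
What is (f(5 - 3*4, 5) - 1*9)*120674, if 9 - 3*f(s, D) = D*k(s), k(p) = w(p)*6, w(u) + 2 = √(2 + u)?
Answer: 1689436 - 1206740*I*√5 ≈ 1.6894e+6 - 2.6984e+6*I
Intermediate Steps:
w(u) = -2 + √(2 + u)
k(p) = -12 + 6*√(2 + p) (k(p) = (-2 + √(2 + p))*6 = -12 + 6*√(2 + p))
f(s, D) = 3 - D*(-12 + 6*√(2 + s))/3
(f(5 - 3*4, 5) - 1*9)*120674 = ((3 - 2*5*(-2 + √(2 + (5 - 3*4)))) - 1*9)*120674 = ((3 - 2*5*(-2 + √(2 + (5 - 12)))) - 9)*120674 = ((3 - 2*5*(-2 + √(2 - 7))) - 9)*120674 = ((3 - 2*5*(-2 + √(-5))) - 9)*120674 = ((3 - 2*5*(-2 + I*√5)) - 9)*120674 = ((3 + (20 - 10*I*√5)) - 9)*120674 = ((23 - 10*I*√5) - 9)*120674 = (14 - 10*I*√5)*120674 = 1689436 - 1206740*I*√5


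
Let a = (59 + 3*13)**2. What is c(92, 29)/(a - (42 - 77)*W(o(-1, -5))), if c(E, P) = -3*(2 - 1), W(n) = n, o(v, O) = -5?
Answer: -1/3143 ≈ -0.00031817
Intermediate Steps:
c(E, P) = -3 (c(E, P) = -3*1 = -3)
a = 9604 (a = (59 + 39)**2 = 98**2 = 9604)
c(92, 29)/(a - (42 - 77)*W(o(-1, -5))) = -3/(9604 - (42 - 77)*(-5)) = -3/(9604 - (-35)*(-5)) = -3/(9604 - 1*175) = -3/(9604 - 175) = -3/9429 = -3*1/9429 = -1/3143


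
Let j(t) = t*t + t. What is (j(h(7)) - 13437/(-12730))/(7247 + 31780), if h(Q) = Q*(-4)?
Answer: 3212439/165604570 ≈ 0.019398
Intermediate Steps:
h(Q) = -4*Q
j(t) = t + t² (j(t) = t² + t = t + t²)
(j(h(7)) - 13437/(-12730))/(7247 + 31780) = ((-4*7)*(1 - 4*7) - 13437/(-12730))/(7247 + 31780) = (-28*(1 - 28) - 13437*(-1/12730))/39027 = (-28*(-27) + 13437/12730)*(1/39027) = (756 + 13437/12730)*(1/39027) = (9637317/12730)*(1/39027) = 3212439/165604570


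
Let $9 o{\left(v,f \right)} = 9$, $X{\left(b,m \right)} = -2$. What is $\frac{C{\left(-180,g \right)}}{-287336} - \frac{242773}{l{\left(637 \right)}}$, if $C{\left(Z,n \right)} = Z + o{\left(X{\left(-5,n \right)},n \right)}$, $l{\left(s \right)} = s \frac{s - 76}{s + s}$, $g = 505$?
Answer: $- \frac{139514745037}{161195496} \approx -865.5$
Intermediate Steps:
$o{\left(v,f \right)} = 1$ ($o{\left(v,f \right)} = \frac{1}{9} \cdot 9 = 1$)
$l{\left(s \right)} = -38 + \frac{s}{2}$ ($l{\left(s \right)} = s \frac{-76 + s}{2 s} = -38 + \frac{s}{2}$)
$C{\left(Z,n \right)} = 1 + Z$ ($C{\left(Z,n \right)} = Z + 1 = 1 + Z$)
$\frac{C{\left(-180,g \right)}}{-287336} - \frac{242773}{l{\left(637 \right)}} = \frac{1 - 180}{-287336} - \frac{242773}{-38 + \frac{1}{2} \cdot 637} = \left(-179\right) \left(- \frac{1}{287336}\right) - \frac{242773}{-38 + \frac{637}{2}} = \frac{179}{287336} - \frac{242773}{\frac{561}{2}} = \frac{179}{287336} - \frac{485546}{561} = - \frac{139514745037}{161195496}$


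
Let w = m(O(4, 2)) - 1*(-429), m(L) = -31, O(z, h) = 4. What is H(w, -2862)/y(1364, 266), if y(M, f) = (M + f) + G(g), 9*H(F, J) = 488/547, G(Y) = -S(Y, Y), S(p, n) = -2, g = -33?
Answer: 61/1004292 ≈ 6.0739e-5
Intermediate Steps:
G(Y) = 2 (G(Y) = -1*(-2) = 2)
w = 398 (w = -31 - 1*(-429) = -31 + 429 = 398)
H(F, J) = 488/4923 (H(F, J) = (488/547)/9 = (488*(1/547))/9 = (⅑)*(488/547) = 488/4923)
y(M, f) = 2 + M + f (y(M, f) = (M + f) + 2 = 2 + M + f)
H(w, -2862)/y(1364, 266) = 488/(4923*(2 + 1364 + 266)) = (488/4923)/1632 = (488/4923)*(1/1632) = 61/1004292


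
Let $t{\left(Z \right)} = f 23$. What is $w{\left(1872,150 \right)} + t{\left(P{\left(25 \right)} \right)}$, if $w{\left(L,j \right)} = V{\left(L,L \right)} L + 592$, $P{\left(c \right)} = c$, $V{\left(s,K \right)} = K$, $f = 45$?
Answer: $3506011$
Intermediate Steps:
$w{\left(L,j \right)} = 592 + L^{2}$ ($w{\left(L,j \right)} = L L + 592 = L^{2} + 592 = 592 + L^{2}$)
$t{\left(Z \right)} = 1035$ ($t{\left(Z \right)} = 45 \cdot 23 = 1035$)
$w{\left(1872,150 \right)} + t{\left(P{\left(25 \right)} \right)} = \left(592 + 1872^{2}\right) + 1035 = \left(592 + 3504384\right) + 1035 = 3504976 + 1035 = 3506011$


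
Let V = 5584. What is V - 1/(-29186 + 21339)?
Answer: 43817649/7847 ≈ 5584.0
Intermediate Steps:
V - 1/(-29186 + 21339) = 5584 - 1/(-29186 + 21339) = 5584 - 1/(-7847) = 5584 - 1*(-1/7847) = 5584 + 1/7847 = 43817649/7847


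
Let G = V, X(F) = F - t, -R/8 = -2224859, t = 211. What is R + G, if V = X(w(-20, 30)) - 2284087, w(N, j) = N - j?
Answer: 15514524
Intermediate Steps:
R = 17798872 (R = -8*(-2224859) = 17798872)
X(F) = -211 + F (X(F) = F - 1*211 = F - 211 = -211 + F)
V = -2284348 (V = (-211 + (-20 - 1*30)) - 2284087 = (-211 + (-20 - 30)) - 2284087 = (-211 - 50) - 2284087 = -261 - 2284087 = -2284348)
G = -2284348
R + G = 17798872 - 2284348 = 15514524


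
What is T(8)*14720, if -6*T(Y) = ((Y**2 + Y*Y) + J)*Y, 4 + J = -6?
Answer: -6947840/3 ≈ -2.3159e+6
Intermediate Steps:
J = -10 (J = -4 - 6 = -10)
T(Y) = -Y*(-10 + 2*Y**2)/6 (T(Y) = -((Y**2 + Y*Y) - 10)*Y/6 = -((Y**2 + Y**2) - 10)*Y/6 = -(2*Y**2 - 10)*Y/6 = -(-10 + 2*Y**2)*Y/6 = -Y*(-10 + 2*Y**2)/6)
T(8)*14720 = ((1/3)*8*(5 - 1*8**2))*14720 = ((1/3)*8*(5 - 1*64))*14720 = ((1/3)*8*(5 - 64))*14720 = ((1/3)*8*(-59))*14720 = -472/3*14720 = -6947840/3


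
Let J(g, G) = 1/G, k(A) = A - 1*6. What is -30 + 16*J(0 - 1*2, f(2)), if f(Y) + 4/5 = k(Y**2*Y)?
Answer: -50/3 ≈ -16.667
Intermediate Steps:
k(A) = -6 + A (k(A) = A - 6 = -6 + A)
f(Y) = -34/5 + Y**3 (f(Y) = -4/5 + (-6 + Y**2*Y) = -4/5 + (-6 + Y**3) = -34/5 + Y**3)
J(g, G) = 1/G
-30 + 16*J(0 - 1*2, f(2)) = -30 + 16/(-34/5 + 2**3) = -30 + 16/(-34/5 + 8) = -30 + 16/(6/5) = -30 + 16*(5/6) = -30 + 40/3 = -50/3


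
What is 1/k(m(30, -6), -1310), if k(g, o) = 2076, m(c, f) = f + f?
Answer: 1/2076 ≈ 0.00048170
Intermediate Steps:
m(c, f) = 2*f
1/k(m(30, -6), -1310) = 1/2076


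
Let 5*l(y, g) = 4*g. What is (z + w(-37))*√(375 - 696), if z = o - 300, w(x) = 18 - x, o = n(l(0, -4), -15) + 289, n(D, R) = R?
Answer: 29*I*√321 ≈ 519.58*I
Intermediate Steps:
l(y, g) = 4*g/5 (l(y, g) = (4*g)/5 = 4*g/5)
o = 274 (o = -15 + 289 = 274)
z = -26 (z = 274 - 300 = -26)
(z + w(-37))*√(375 - 696) = (-26 + (18 - 1*(-37)))*√(375 - 696) = (-26 + (18 + 37))*√(-321) = (-26 + 55)*(I*√321) = 29*(I*√321) = 29*I*√321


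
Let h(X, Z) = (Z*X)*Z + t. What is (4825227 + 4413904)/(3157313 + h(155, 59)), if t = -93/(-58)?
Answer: 535869598/214418437 ≈ 2.4992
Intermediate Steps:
t = 93/58 (t = -93*(-1/58) = 93/58 ≈ 1.6034)
h(X, Z) = 93/58 + X*Z² (h(X, Z) = (Z*X)*Z + 93/58 = (X*Z)*Z + 93/58 = X*Z² + 93/58 = 93/58 + X*Z²)
(4825227 + 4413904)/(3157313 + h(155, 59)) = (4825227 + 4413904)/(3157313 + (93/58 + 155*59²)) = 9239131/(3157313 + (93/58 + 155*3481)) = 9239131/(3157313 + (93/58 + 539555)) = 9239131/(3157313 + 31294283/58) = 9239131/(214418437/58) = 9239131*(58/214418437) = 535869598/214418437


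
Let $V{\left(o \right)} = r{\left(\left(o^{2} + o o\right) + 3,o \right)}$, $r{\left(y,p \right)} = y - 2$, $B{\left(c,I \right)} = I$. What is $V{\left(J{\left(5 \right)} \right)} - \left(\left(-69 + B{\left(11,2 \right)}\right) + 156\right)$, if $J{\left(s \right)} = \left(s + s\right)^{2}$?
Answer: $19912$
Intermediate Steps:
$J{\left(s \right)} = 4 s^{2}$ ($J{\left(s \right)} = \left(2 s\right)^{2} = 4 s^{2}$)
$r{\left(y,p \right)} = -2 + y$
$V{\left(o \right)} = 1 + 2 o^{2}$ ($V{\left(o \right)} = -2 + \left(\left(o^{2} + o o\right) + 3\right) = -2 + \left(\left(o^{2} + o^{2}\right) + 3\right) = -2 + \left(2 o^{2} + 3\right) = -2 + \left(3 + 2 o^{2}\right) = 1 + 2 o^{2}$)
$V{\left(J{\left(5 \right)} \right)} - \left(\left(-69 + B{\left(11,2 \right)}\right) + 156\right) = \left(1 + 2 \left(4 \cdot 5^{2}\right)^{2}\right) - \left(\left(-69 + 2\right) + 156\right) = \left(1 + 2 \left(4 \cdot 25\right)^{2}\right) - \left(-67 + 156\right) = \left(1 + 2 \cdot 100^{2}\right) - 89 = \left(1 + 2 \cdot 10000\right) - 89 = \left(1 + 20000\right) - 89 = 20001 - 89 = 19912$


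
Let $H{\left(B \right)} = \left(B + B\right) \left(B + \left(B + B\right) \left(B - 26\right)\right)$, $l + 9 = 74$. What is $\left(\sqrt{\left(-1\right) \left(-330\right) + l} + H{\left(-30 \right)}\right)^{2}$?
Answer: $\left(199800 - \sqrt{395}\right)^{2} \approx 3.9912 \cdot 10^{10}$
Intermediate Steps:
$l = 65$ ($l = -9 + 74 = 65$)
$H{\left(B \right)} = 2 B \left(B + 2 B \left(-26 + B\right)\right)$
$\left(\sqrt{\left(-1\right) \left(-330\right) + l} + H{\left(-30 \right)}\right)^{2} = \left(\sqrt{\left(-1\right) \left(-330\right) + 65} + \left(-30\right)^{2} \left(-102 + 4 \left(-30\right)\right)\right)^{2} = \left(\sqrt{330 + 65} + 900 \left(-102 - 120\right)\right)^{2} = \left(\sqrt{395} + 900 \left(-222\right)\right)^{2} = \left(\sqrt{395} - 199800\right)^{2} = \left(-199800 + \sqrt{395}\right)^{2}$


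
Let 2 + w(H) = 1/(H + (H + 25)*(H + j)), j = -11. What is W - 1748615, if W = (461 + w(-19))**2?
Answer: -60903907015/39601 ≈ -1.5379e+6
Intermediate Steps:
w(H) = -2 + 1/(H + (-11 + H)*(25 + H)) (w(H) = -2 + 1/(H + (H + 25)*(H - 11)) = -2 + 1/(H + (25 + H)*(-11 + H)) = -2 + 1/(H + (-11 + H)*(25 + H)))
W = 8342995600/39601 (W = (461 + (551 - 30*(-19) - 2*(-19)**2)/(-275 + (-19)**2 + 15*(-19)))**2 = (461 + (551 + 570 - 2*361)/(-275 + 361 - 285))**2 = (461 + (551 + 570 - 722)/(-199))**2 = (461 - 1/199*399)**2 = (461 - 399/199)**2 = (91340/199)**2 = 8342995600/39601 ≈ 2.1068e+5)
W - 1748615 = 8342995600/39601 - 1748615 = -60903907015/39601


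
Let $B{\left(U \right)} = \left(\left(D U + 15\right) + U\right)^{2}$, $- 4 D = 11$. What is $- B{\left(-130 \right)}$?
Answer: $- \frac{235225}{4} \approx -58806.0$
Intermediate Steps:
$D = - \frac{11}{4}$ ($D = \left(- \frac{1}{4}\right) 11 = - \frac{11}{4} \approx -2.75$)
$B{\left(U \right)} = \left(15 - \frac{7 U}{4}\right)^{2}$ ($B{\left(U \right)} = \left(\left(- \frac{11 U}{4} + 15\right) + U\right)^{2} = \left(\left(15 - \frac{11 U}{4}\right) + U\right)^{2} = \left(15 - \frac{7 U}{4}\right)^{2}$)
$- B{\left(-130 \right)} = - \frac{\left(60 - -910\right)^{2}}{16} = - \frac{\left(60 + 910\right)^{2}}{16} = - \frac{970^{2}}{16} = - \frac{940900}{16} = \left(-1\right) \frac{235225}{4} = - \frac{235225}{4}$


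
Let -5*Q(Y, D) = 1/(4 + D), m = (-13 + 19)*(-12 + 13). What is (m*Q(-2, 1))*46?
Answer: -276/25 ≈ -11.040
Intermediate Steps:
m = 6 (m = 6*1 = 6)
Q(Y, D) = -1/(5*(4 + D))
(m*Q(-2, 1))*46 = (6*(-1/(20 + 5*1)))*46 = (6*(-1/(20 + 5)))*46 = (6*(-1/25))*46 = -6/25*46 = -276/25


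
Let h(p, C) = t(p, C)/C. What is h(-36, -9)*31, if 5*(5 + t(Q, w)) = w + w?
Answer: 1333/45 ≈ 29.622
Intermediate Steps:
t(Q, w) = -5 + 2*w/5 (t(Q, w) = -5 + (w + w)/5 = -5 + (2*w)/5 = -5 + 2*w/5)
h(p, C) = (-5 + 2*C/5)/C
h(-36, -9)*31 = (⅖ - 5/(-9))*31 = (⅖ - 5*(-⅑))*31 = (⅖ + 5/9)*31 = (43/45)*31 = 1333/45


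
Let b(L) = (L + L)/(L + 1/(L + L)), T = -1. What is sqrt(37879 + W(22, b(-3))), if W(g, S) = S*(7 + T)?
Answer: sqrt(13678423)/19 ≈ 194.65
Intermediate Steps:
b(L) = 2*L/(L + 1/(2*L)) (b(L) = (2*L)/(L + 1/(2*L)) = 2*L/(L + 1/(2*L)))
W(g, S) = 6*S (W(g, S) = S*(7 - 1) = S*6 = 6*S)
sqrt(37879 + W(22, b(-3))) = sqrt(37879 + 6*(4*(-3)**2/(1 + 2*(-3)**2))) = sqrt(37879 + 6*(4*9/(1 + 2*9))) = sqrt(37879 + 6*(4*9/(1 + 18))) = sqrt(37879 + 6*(4*9/19)) = sqrt(37879 + 6*(4*9*(1/19))) = sqrt(37879 + 6*(36/19)) = sqrt(37879 + 216/19) = sqrt(719917/19) = sqrt(13678423)/19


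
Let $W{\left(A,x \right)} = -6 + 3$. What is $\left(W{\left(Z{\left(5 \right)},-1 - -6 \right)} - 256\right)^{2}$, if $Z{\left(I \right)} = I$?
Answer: $67081$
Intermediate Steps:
$W{\left(A,x \right)} = -3$
$\left(W{\left(Z{\left(5 \right)},-1 - -6 \right)} - 256\right)^{2} = \left(-3 - 256\right)^{2} = \left(-259\right)^{2} = 67081$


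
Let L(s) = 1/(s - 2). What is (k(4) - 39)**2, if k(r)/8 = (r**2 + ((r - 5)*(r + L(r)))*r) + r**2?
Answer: 5329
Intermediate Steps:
L(s) = 1/(-2 + s)
k(r) = 16*r**2 + 8*r*(-5 + r)*(r + 1/(-2 + r)) (k(r) = 8*((r**2 + ((r - 5)*(r + 1/(-2 + r)))*r) + r**2) = 8*((r**2 + ((-5 + r)*(r + 1/(-2 + r)))*r) + r**2) = 8*((r**2 + r*(-5 + r)*(r + 1/(-2 + r))) + r**2) = 8*(2*r**2 + r*(-5 + r)*(r + 1/(-2 + r))) = 16*r**2 + 8*r*(-5 + r)*(r + 1/(-2 + r)))
(k(4) - 39)**2 = (8*4*(-5 + 4 + 4*(-3 + 4)*(-2 + 4))/(-2 + 4) - 39)**2 = (8*4*(-5 + 4 + 4*1*2)/2 - 39)**2 = (8*4*(1/2)*(-5 + 4 + 8) - 39)**2 = (8*4*(1/2)*7 - 39)**2 = (112 - 39)**2 = 73**2 = 5329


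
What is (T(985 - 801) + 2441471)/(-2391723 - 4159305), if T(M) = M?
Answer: -271295/727892 ≈ -0.37271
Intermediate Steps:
(T(985 - 801) + 2441471)/(-2391723 - 4159305) = ((985 - 801) + 2441471)/(-2391723 - 4159305) = (184 + 2441471)/(-6551028) = 2441655*(-1/6551028) = -271295/727892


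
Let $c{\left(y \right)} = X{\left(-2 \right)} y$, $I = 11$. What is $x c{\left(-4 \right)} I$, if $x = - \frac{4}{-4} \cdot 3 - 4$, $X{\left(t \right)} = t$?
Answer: $-88$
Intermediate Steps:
$x = -1$ ($x = \left(-4\right) \left(- \frac{1}{4}\right) 3 - 4 = 1 \cdot 3 - 4 = 3 - 4 = -1$)
$c{\left(y \right)} = - 2 y$
$x c{\left(-4 \right)} I = - \left(-2\right) \left(-4\right) 11 = \left(-1\right) 8 \cdot 11 = \left(-8\right) 11 = -88$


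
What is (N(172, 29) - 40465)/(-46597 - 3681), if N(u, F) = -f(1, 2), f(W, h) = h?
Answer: 40467/50278 ≈ 0.80486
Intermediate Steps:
N(u, F) = -2 (N(u, F) = -1*2 = -2)
(N(172, 29) - 40465)/(-46597 - 3681) = (-2 - 40465)/(-46597 - 3681) = -40467/(-50278) = -40467*(-1/50278) = 40467/50278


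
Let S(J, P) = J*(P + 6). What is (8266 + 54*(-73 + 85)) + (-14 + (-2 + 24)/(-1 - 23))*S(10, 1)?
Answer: 47219/6 ≈ 7869.8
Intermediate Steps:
S(J, P) = J*(6 + P)
(8266 + 54*(-73 + 85)) + (-14 + (-2 + 24)/(-1 - 23))*S(10, 1) = (8266 + 54*(-73 + 85)) + (-14 + (-2 + 24)/(-1 - 23))*(10*(6 + 1)) = (8266 + 54*12) + (-14 + 22/(-24))*(10*7) = (8266 + 648) + (-14 + 22*(-1/24))*70 = 8914 + (-14 - 11/12)*70 = 8914 - 179/12*70 = 8914 - 6265/6 = 47219/6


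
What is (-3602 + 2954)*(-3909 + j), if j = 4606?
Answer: -451656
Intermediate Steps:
(-3602 + 2954)*(-3909 + j) = (-3602 + 2954)*(-3909 + 4606) = -648*697 = -451656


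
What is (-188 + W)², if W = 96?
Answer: 8464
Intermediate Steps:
(-188 + W)² = (-188 + 96)² = (-92)² = 8464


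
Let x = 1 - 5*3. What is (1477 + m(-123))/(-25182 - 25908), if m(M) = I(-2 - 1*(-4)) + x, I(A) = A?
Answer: -293/10218 ≈ -0.028675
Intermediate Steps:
x = -14 (x = 1 - 15 = -14)
m(M) = -12 (m(M) = (-2 - 1*(-4)) - 14 = (-2 + 4) - 14 = 2 - 14 = -12)
(1477 + m(-123))/(-25182 - 25908) = (1477 - 12)/(-25182 - 25908) = 1465/(-51090) = 1465*(-1/51090) = -293/10218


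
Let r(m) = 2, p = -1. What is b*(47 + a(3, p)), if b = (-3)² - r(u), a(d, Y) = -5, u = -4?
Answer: 294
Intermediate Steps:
b = 7 (b = (-3)² - 1*2 = 9 - 2 = 7)
b*(47 + a(3, p)) = 7*(47 - 5) = 7*42 = 294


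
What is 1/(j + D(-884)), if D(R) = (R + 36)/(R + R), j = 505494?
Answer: 221/111714280 ≈ 1.9783e-6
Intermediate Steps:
D(R) = (36 + R)/(2*R) (D(R) = (36 + R)/((2*R)) = (36 + R)*(1/(2*R)) = (36 + R)/(2*R))
1/(j + D(-884)) = 1/(505494 + (½)*(36 - 884)/(-884)) = 1/(505494 + (½)*(-1/884)*(-848)) = 1/(505494 + 106/221) = 1/(111714280/221) = 221/111714280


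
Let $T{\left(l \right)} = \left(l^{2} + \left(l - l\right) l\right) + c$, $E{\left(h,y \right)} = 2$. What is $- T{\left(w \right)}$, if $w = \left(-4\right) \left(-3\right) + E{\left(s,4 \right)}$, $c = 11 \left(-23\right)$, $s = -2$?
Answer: $57$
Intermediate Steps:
$c = -253$
$w = 14$ ($w = \left(-4\right) \left(-3\right) + 2 = 12 + 2 = 14$)
$T{\left(l \right)} = -253 + l^{2}$ ($T{\left(l \right)} = \left(l^{2} + \left(l - l\right) l\right) - 253 = \left(l^{2} + 0 l\right) - 253 = \left(l^{2} + 0\right) - 253 = l^{2} - 253 = -253 + l^{2}$)
$- T{\left(w \right)} = - (-253 + 14^{2}) = - (-253 + 196) = \left(-1\right) \left(-57\right) = 57$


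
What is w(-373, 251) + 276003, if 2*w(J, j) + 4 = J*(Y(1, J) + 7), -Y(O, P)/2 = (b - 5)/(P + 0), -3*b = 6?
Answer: 549405/2 ≈ 2.7470e+5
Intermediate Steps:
b = -2 (b = -⅓*6 = -2)
Y(O, P) = 14/P (Y(O, P) = -2*(-2 - 5)/(P + 0) = -(-14)/P = 14/P)
w(J, j) = -2 + J*(7 + 14/J)/2 (w(J, j) = -2 + (J*(14/J + 7))/2 = -2 + (J*(7 + 14/J))/2 = -2 + J*(7 + 14/J)/2)
w(-373, 251) + 276003 = (5 + (7/2)*(-373)) + 276003 = (5 - 2611/2) + 276003 = -2601/2 + 276003 = 549405/2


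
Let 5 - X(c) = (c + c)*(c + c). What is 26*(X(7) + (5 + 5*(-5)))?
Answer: -5486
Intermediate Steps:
X(c) = 5 - 4*c² (X(c) = 5 - (c + c)*(c + c) = 5 - 2*c*2*c = 5 - 4*c²)
26*(X(7) + (5 + 5*(-5))) = 26*((5 - 4*7²) + (5 + 5*(-5))) = 26*((5 - 4*49) + (5 - 25)) = 26*((5 - 196) - 20) = 26*(-191 - 20) = 26*(-211) = -5486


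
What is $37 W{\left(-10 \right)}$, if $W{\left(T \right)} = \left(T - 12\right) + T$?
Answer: $-1184$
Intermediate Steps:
$W{\left(T \right)} = -12 + 2 T$ ($W{\left(T \right)} = \left(-12 + T\right) + T = -12 + 2 T$)
$37 W{\left(-10 \right)} = 37 \left(-12 + 2 \left(-10\right)\right) = 37 \left(-12 - 20\right) = 37 \left(-32\right) = -1184$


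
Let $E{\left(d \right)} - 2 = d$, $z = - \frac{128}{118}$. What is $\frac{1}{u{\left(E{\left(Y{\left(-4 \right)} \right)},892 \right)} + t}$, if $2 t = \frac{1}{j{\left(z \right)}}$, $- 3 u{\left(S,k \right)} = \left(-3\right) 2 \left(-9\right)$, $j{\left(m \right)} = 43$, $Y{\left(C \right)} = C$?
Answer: $- \frac{86}{1547} \approx -0.055591$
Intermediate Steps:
$z = - \frac{64}{59}$ ($z = \left(-128\right) \frac{1}{118} = - \frac{64}{59} \approx -1.0847$)
$E{\left(d \right)} = 2 + d$
$u{\left(S,k \right)} = -18$ ($u{\left(S,k \right)} = - \frac{\left(-3\right) 2 \left(-9\right)}{3} = - \frac{\left(-6\right) \left(-9\right)}{3} = \left(- \frac{1}{3}\right) 54 = -18$)
$t = \frac{1}{86}$ ($t = \frac{1}{2 \cdot 43} = \frac{1}{2} \cdot \frac{1}{43} = \frac{1}{86} \approx 0.011628$)
$\frac{1}{u{\left(E{\left(Y{\left(-4 \right)} \right)},892 \right)} + t} = \frac{1}{-18 + \frac{1}{86}} = \frac{1}{- \frac{1547}{86}} = - \frac{86}{1547}$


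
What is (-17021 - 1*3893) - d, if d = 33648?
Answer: -54562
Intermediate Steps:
(-17021 - 1*3893) - d = (-17021 - 1*3893) - 1*33648 = (-17021 - 3893) - 33648 = -20914 - 33648 = -54562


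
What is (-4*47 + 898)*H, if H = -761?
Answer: -540310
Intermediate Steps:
(-4*47 + 898)*H = (-4*47 + 898)*(-761) = (-188 + 898)*(-761) = 710*(-761) = -540310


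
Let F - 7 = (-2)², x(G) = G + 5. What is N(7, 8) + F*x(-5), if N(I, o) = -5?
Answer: -5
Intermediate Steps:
x(G) = 5 + G
F = 11 (F = 7 + (-2)² = 7 + 4 = 11)
N(7, 8) + F*x(-5) = -5 + 11*(5 - 5) = -5 + 11*0 = -5 + 0 = -5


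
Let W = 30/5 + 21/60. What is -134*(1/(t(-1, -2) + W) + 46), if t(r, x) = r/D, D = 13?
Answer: -10088324/1631 ≈ -6185.4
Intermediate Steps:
t(r, x) = r/13
W = 127/20 (W = 30*(⅕) + 21*(1/60) = 6 + 7/20 = 127/20 ≈ 6.3500)
-134*(1/(t(-1, -2) + W) + 46) = -134*(1/((1/13)*(-1) + 127/20) + 46) = -134*(1/(-1/13 + 127/20) + 46) = -134*(1/(1631/260) + 46) = -134*(260/1631 + 46) = -134*75286/1631 = -10088324/1631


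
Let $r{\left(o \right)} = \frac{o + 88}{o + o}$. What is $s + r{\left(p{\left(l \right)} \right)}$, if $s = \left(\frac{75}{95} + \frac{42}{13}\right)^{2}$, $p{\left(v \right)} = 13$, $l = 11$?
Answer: $\frac{2446091}{122018} \approx 20.047$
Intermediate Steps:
$r{\left(o \right)} = \frac{88 + o}{2 o}$
$s = \frac{986049}{61009}$ ($s = \left(75 \cdot \frac{1}{95} + 42 \cdot \frac{1}{13}\right)^{2} = \left(\frac{15}{19} + \frac{42}{13}\right)^{2} = \left(\frac{993}{247}\right)^{2} = \frac{986049}{61009} \approx 16.162$)
$s + r{\left(p{\left(l \right)} \right)} = \frac{986049}{61009} + \frac{88 + 13}{2 \cdot 13} = \frac{986049}{61009} + \frac{1}{2} \cdot \frac{1}{13} \cdot 101 = \frac{986049}{61009} + \frac{101}{26} = \frac{2446091}{122018}$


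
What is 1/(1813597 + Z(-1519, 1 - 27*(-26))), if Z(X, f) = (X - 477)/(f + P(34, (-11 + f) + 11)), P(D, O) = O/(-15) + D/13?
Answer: 32114/58241756753 ≈ 5.5139e-7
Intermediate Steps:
P(D, O) = -O/15 + D/13 (P(D, O) = O*(-1/15) + D*(1/13) = -O/15 + D/13)
Z(X, f) = (-477 + X)/(34/13 + 14*f/15) (Z(X, f) = (X - 477)/(f + (-((-11 + f) + 11)/15 + (1/13)*34)) = (-477 + X)/(f + (-f/15 + 34/13)) = (-477 + X)/(f + (34/13 - f/15)) = (-477 + X)/(34/13 + 14*f/15))
1/(1813597 + Z(-1519, 1 - 27*(-26))) = 1/(1813597 + 195*(-477 - 1519)/(2*(255 + 91*(1 - 27*(-26))))) = 1/(1813597 + (195/2)*(-1996)/(255 + 91*(1 + 702))) = 1/(1813597 + (195/2)*(-1996)/(255 + 91*703)) = 1/(1813597 + (195/2)*(-1996)/(255 + 63973)) = 1/(1813597 + (195/2)*(-1996)/64228) = 1/(1813597 + (195/2)*(1/64228)*(-1996)) = 1/(1813597 - 97305/32114) = 1/(58241756753/32114) = 32114/58241756753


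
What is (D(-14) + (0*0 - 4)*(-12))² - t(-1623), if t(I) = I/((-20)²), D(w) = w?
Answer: 464023/400 ≈ 1160.1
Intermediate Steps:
t(I) = I/400
(D(-14) + (0*0 - 4)*(-12))² - t(-1623) = (-14 + (0*0 - 4)*(-12))² - (-1623)/400 = (-14 + (0 - 4)*(-12))² - 1*(-1623/400) = (-14 - 4*(-12))² + 1623/400 = (-14 + 48)² + 1623/400 = 34² + 1623/400 = 1156 + 1623/400 = 464023/400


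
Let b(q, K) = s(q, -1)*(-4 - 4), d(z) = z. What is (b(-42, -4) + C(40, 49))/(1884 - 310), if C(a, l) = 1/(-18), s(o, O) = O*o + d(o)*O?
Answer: -12097/28332 ≈ -0.42697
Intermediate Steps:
s(o, O) = 2*O*o (s(o, O) = O*o + o*O = O*o + O*o = 2*O*o)
C(a, l) = -1/18
b(q, K) = 16*q (b(q, K) = (2*(-1)*q)*(-4 - 4) = -2*q*(-8) = 16*q)
(b(-42, -4) + C(40, 49))/(1884 - 310) = (16*(-42) - 1/18)/(1884 - 310) = (-672 - 1/18)/1574 = -12097/18*1/1574 = -12097/28332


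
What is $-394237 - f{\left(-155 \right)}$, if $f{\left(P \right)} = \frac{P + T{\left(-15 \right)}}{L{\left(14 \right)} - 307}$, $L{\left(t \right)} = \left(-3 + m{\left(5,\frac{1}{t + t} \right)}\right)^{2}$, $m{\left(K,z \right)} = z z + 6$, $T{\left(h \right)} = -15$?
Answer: $- \frac{72209650573091}{183162783} \approx -3.9424 \cdot 10^{5}$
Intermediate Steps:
$m{\left(K,z \right)} = 6 + z^{2}$ ($m{\left(K,z \right)} = z^{2} + 6 = 6 + z^{2}$)
$L{\left(t \right)} = \left(3 + \frac{1}{4 t^{2}}\right)^{2}$ ($L{\left(t \right)} = \left(-3 + \left(6 + \left(\frac{1}{t + t}\right)^{2}\right)\right)^{2} = \left(-3 + \left(6 + \left(\frac{1}{2 t}\right)^{2}\right)\right)^{2} = \left(-3 + \left(6 + \frac{1}{4 t^{2}}\right)\right)^{2} = \left(3 + \frac{1}{4 t^{2}}\right)^{2}$)
$f{\left(P \right)} = \frac{3073280}{61054261} - \frac{614656 P}{183162783}$ ($f{\left(P \right)} = \frac{P - 15}{\frac{\left(1 + 12 \cdot 14^{2}\right)^{2}}{16 \cdot 38416} - 307} = \frac{-15 + P}{\frac{1}{16} \cdot \frac{1}{38416} \left(1 + 12 \cdot 196\right)^{2} - 307} = \frac{-15 + P}{\frac{1}{16} \cdot \frac{1}{38416} \left(1 + 2352\right)^{2} - 307} = \frac{-15 + P}{\frac{1}{16} \cdot \frac{1}{38416} \cdot 2353^{2} - 307} = \frac{-15 + P}{\frac{1}{16} \cdot \frac{1}{38416} \cdot 5536609 - 307} = \frac{-15 + P}{\frac{5536609}{614656} - 307} = \frac{-15 + P}{- \frac{183162783}{614656}} = \left(-15 + P\right) \left(- \frac{614656}{183162783}\right) = \frac{3073280}{61054261} - \frac{614656 P}{183162783}$)
$-394237 - f{\left(-155 \right)} = -394237 - \left(\frac{3073280}{61054261} - - \frac{95271680}{183162783}\right) = -394237 - \left(\frac{3073280}{61054261} + \frac{95271680}{183162783}\right) = -394237 - \frac{104491520}{183162783} = - \frac{72209650573091}{183162783}$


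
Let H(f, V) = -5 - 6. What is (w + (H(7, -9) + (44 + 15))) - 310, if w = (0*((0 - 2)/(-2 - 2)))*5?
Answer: -262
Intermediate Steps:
H(f, V) = -11
w = 0 (w = (0*(-2/(-4)))*5 = (0*(-2*(-¼)))*5 = (0*(½))*5 = 0*5 = 0)
(w + (H(7, -9) + (44 + 15))) - 310 = (0 + (-11 + (44 + 15))) - 310 = (0 + (-11 + 59)) - 310 = (0 + 48) - 310 = 48 - 310 = -262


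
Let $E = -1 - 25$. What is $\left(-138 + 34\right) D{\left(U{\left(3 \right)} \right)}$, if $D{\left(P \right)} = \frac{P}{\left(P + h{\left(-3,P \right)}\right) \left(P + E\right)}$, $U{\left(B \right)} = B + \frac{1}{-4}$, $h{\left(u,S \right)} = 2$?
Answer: $\frac{4576}{1767} \approx 2.5897$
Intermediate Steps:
$E = -26$ ($E = -1 - 25 = -26$)
$U{\left(B \right)} = - \frac{1}{4} + B$ ($U{\left(B \right)} = B - \frac{1}{4} = - \frac{1}{4} + B$)
$D{\left(P \right)} = \frac{P}{\left(-26 + P\right) \left(2 + P\right)}$ ($D{\left(P \right)} = \frac{P}{\left(P + 2\right) \left(P - 26\right)} = \frac{P}{\left(2 + P\right) \left(-26 + P\right)} = \frac{P}{\left(-26 + P\right) \left(2 + P\right)}$)
$\left(-138 + 34\right) D{\left(U{\left(3 \right)} \right)} = \left(-138 + 34\right) \frac{- \frac{1}{4} + 3}{-52 + \left(- \frac{1}{4} + 3\right)^{2} - 24 \left(- \frac{1}{4} + 3\right)} = - 104 \frac{11}{4 \left(-52 + \left(\frac{11}{4}\right)^{2} - 66\right)} = - 104 \frac{11}{4 \left(-52 + \frac{121}{16} - 66\right)} = - 104 \frac{11}{4 \left(- \frac{1767}{16}\right)} = - 104 \cdot \frac{11}{4} \left(- \frac{16}{1767}\right) = \left(-104\right) \left(- \frac{44}{1767}\right) = \frac{4576}{1767}$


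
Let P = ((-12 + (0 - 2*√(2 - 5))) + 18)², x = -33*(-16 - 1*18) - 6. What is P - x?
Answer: -1092 - 24*I*√3 ≈ -1092.0 - 41.569*I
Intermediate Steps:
x = 1116 (x = -33*(-16 - 18) - 6 = -33*(-34) - 6 = 1122 - 6 = 1116)
P = (6 - 2*I*√3)² (P = ((-12 + (0 - 2*I*√3)) + 18)² = ((-12 - 2*I*√3) + 18)² = (6 - 2*I*√3)² ≈ 24.0 - 41.569*I)
P - x = (24 - 24*I*√3) - 1*1116 = (24 - 24*I*√3) - 1116 = -1092 - 24*I*√3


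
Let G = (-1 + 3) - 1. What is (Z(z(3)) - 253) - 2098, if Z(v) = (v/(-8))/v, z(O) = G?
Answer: -18809/8 ≈ -2351.1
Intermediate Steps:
G = 1 (G = 2 - 1 = 1)
z(O) = 1
Z(v) = -1/8 (Z(v) = (v*(-1/8))/v = (-v/8)/v = -1/8)
(Z(z(3)) - 253) - 2098 = (-1/8 - 253) - 2098 = -2025/8 - 2098 = -18809/8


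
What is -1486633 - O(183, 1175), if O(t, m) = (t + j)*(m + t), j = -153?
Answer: -1527373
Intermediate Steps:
O(t, m) = (-153 + t)*(m + t) (O(t, m) = (t - 153)*(m + t) = (-153 + t)*(m + t))
-1486633 - O(183, 1175) = -1486633 - (183² - 153*1175 - 153*183 + 1175*183) = -1486633 - (33489 - 179775 - 27999 + 215025) = -1486633 - 1*40740 = -1486633 - 40740 = -1527373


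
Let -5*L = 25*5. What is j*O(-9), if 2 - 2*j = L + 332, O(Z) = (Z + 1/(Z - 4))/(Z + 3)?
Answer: -17995/78 ≈ -230.71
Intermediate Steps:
L = -25 (L = -5*5 = -1/5*125 = -25)
O(Z) = (Z + 1/(-4 + Z))/(3 + Z)
j = -305/2 (j = 1 - (-25 + 332)/2 = 1 - 1/2*307 = 1 - 307/2 = -305/2 ≈ -152.50)
j*O(-9) = -305*(-1 - 1*(-9)**2 + 4*(-9))/(2*(12 - 9 - 1*(-9)**2)) = -305*(-1 - 1*81 - 36)/(2*(12 - 9 - 1*81)) = -305*(-1 - 81 - 36)/(2*(12 - 9 - 81)) = -305*(-118)/(2*(-78)) = -(-305)*(-118)/156 = -305/2*59/39 = -17995/78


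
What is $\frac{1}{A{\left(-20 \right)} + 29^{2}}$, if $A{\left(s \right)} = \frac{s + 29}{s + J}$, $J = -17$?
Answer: $\frac{37}{31108} \approx 0.0011894$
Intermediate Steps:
$A{\left(s \right)} = \frac{29 + s}{-17 + s}$ ($A{\left(s \right)} = \frac{s + 29}{s - 17} = \frac{29 + s}{-17 + s}$)
$\frac{1}{A{\left(-20 \right)} + 29^{2}} = \frac{1}{\frac{29 - 20}{-17 - 20} + 29^{2}} = \frac{1}{\frac{1}{-37} \cdot 9 + 841} = \frac{1}{\left(- \frac{1}{37}\right) 9 + 841} = \frac{1}{- \frac{9}{37} + 841} = \frac{1}{\frac{31108}{37}} = \frac{37}{31108}$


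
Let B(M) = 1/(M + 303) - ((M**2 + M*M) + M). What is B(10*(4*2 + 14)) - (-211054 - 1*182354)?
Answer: 155010925/523 ≈ 2.9639e+5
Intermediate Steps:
B(M) = 1/(303 + M) - M - 2*M**2 (B(M) = 1/(303 + M) - ((M**2 + M**2) + M) = 1/(303 + M) - (2*M**2 + M) = 1/(303 + M) - (M + 2*M**2) = 1/(303 + M) + (-M - 2*M**2) = 1/(303 + M) - M - 2*M**2)
B(10*(4*2 + 14)) - (-211054 - 1*182354) = (1 - 607*100*(4*2 + 14)**2 - 3030*(4*2 + 14) - 2*1000*(4*2 + 14)**3)/(303 + 10*(4*2 + 14)) - (-211054 - 1*182354) = (1 - 607*100*(8 + 14)**2 - 3030*(8 + 14) - 2*1000*(8 + 14)**3)/(303 + 10*(8 + 14)) - (-211054 - 182354) = (1 - 607*(10*22)**2 - 3030*22 - 2*(10*22)**3)/(303 + 10*22) - 1*(-393408) = (1 - 607*220**2 - 303*220 - 2*220**3)/(303 + 220) + 393408 = (1 - 607*48400 - 66660 - 2*10648000)/523 + 393408 = (1 - 29378800 - 66660 - 21296000)/523 + 393408 = (1/523)*(-50741459) + 393408 = -50741459/523 + 393408 = 155010925/523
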